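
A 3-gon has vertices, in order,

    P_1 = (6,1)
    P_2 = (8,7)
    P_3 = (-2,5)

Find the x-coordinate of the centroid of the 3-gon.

Apply Gauss's area formula. First the cross-terms c_i = x_i·y_{i+1} − x_{i+1}·y_i:
  34, 54, -32  ⇒  2A = 56, A = 28.
Then Σ (x_i + x_{i+1})·c_i = 672, so x̄ = 672 / (6·28) = 4.

4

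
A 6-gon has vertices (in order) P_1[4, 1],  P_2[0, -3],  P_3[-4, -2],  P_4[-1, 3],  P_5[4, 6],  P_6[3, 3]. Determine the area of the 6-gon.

35.5

Cross-terms: -12, -12, -14, -18, -6, -9  ⇒  Σ = -71
Area = |Σ|/2 = 35.5.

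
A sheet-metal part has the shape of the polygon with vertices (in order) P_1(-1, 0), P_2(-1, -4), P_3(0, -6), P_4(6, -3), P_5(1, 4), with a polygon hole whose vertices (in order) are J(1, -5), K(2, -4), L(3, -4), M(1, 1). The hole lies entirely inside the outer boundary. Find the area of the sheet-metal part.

Outer boundary:
Apply Gauss's area formula: 2A = Σ (x_i·y_{i+1} − x_{i+1}·y_i), indices taken mod 5.
Σ = (4) + (6) + (36) + (27) + (4) = 77
Area = |Σ|/2 = 38.5.
Hole:
Cross-terms: 6, 4, 7, -6  ⇒  Σ = 11
Area = |Σ|/2 = 5.5.
Net area = 38.5 − 5.5 = 33.

33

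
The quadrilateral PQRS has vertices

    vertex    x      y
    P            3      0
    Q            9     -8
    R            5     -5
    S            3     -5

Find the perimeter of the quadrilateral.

22

|PQ| = √((6)² + (-8)²) = √100 = 10
|QR| = √((-4)² + (3)²) = √25 = 5
|RS| = √((-2)² + (0)²) = √4 = 2
|SP| = √((0)² + (5)²) = √25 = 5
Perimeter = 10 + 5 + 2 + 5 = 22.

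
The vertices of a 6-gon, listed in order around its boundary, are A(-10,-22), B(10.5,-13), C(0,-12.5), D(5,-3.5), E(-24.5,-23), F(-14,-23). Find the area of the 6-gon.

Apply the shoelace (surveyor's) formula: 2A = Σ (x_i·y_{i+1} − x_{i+1}·y_i), indices taken mod 6.
Σ = (361) + (-131.25) + (62.5) + (-200.75) + (241.5) + (78) = 411
Area = |Σ|/2 = 205.5.

205.5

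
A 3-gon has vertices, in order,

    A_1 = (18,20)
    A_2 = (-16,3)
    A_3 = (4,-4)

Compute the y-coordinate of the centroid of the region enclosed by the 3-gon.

Apply Gauss's area formula. First the cross-terms c_i = x_i·y_{i+1} − x_{i+1}·y_i:
  374, 52, 152  ⇒  2A = 578, A = 289.
Then Σ (y_i + y_{i+1})·c_i = 10982, so ȳ = 10982 / (6·289) = 19/3.

19/3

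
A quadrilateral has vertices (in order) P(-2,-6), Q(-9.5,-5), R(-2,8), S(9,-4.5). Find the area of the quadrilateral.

129.5

P→Q: (-2)(-5) − (-9.5)(-6) = -47
Q→R: (-9.5)(8) − (-2)(-5) = -86
R→S: (-2)(-4.5) − (9)(8) = -63
S→P: (9)(-6) − (-2)(-4.5) = -63
Σ = -259
Area = |Σ|/2 = 129.5.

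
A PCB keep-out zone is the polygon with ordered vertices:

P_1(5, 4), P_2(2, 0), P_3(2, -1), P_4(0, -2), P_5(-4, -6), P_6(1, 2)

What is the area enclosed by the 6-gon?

Σ = (-8) + (-2) + (-4) + (-8) + (-2) + (-6) = -30
Area = |Σ|/2 = 15.

15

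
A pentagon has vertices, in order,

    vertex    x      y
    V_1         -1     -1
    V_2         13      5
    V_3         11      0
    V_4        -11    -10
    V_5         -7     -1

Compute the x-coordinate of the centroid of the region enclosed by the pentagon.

1/3

Apply the shoelace formula. First the cross-terms c_i = x_i·y_{i+1} − x_{i+1}·y_i:
  8, -55, -110, -59, 6  ⇒  2A = -210, A = -105.
Then Σ (x_i + x_{i+1})·c_i = -210, so x̄ = -210 / (6·(-105)) = 1/3.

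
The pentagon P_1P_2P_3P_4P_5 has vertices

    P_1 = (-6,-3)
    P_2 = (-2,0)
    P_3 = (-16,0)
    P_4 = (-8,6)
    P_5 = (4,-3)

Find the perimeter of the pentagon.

|P_1P_2| = √((4)² + (3)²) = √25 = 5
|P_2P_3| = √((-14)² + (0)²) = √196 = 14
|P_3P_4| = √((8)² + (6)²) = √100 = 10
|P_4P_5| = √((12)² + (-9)²) = √225 = 15
|P_5P_1| = √((-10)² + (0)²) = √100 = 10
Perimeter = 5 + 14 + 10 + 15 + 10 = 54.

54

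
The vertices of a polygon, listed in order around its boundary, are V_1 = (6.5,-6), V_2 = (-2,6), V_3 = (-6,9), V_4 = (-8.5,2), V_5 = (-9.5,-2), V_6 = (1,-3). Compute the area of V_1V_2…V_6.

94.75

Apply the surveyor's formula: 2A = Σ (x_i·y_{i+1} − x_{i+1}·y_i), indices taken mod 6.
Cross-terms: 27, 18, 64.5, 36, 30.5, 13.5  ⇒  Σ = 189.5
Area = |Σ|/2 = 94.75.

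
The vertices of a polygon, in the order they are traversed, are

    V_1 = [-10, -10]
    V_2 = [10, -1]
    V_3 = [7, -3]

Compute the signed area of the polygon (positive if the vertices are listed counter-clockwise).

-6.5

Apply the shoelace (surveyor's) formula: 2A = Σ (x_i·y_{i+1} − x_{i+1}·y_i), indices taken mod 3.
Σ = (110) + (-23) + (-100) = -13
Signed area = Σ/2 = -6.5 (negative ⇒ clockwise traversal).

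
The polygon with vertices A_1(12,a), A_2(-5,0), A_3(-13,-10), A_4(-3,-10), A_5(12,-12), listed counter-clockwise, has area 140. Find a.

The doubled signed area Σ (x_i y_{i+1} − x_{i+1} y_i) is linear in a.
With a=0 it equals 450; the coefficient of a is 17 (from the two edges through A_1).
So 17·a + 450 = 2·140 = 280 ⇒ a = -10.

-10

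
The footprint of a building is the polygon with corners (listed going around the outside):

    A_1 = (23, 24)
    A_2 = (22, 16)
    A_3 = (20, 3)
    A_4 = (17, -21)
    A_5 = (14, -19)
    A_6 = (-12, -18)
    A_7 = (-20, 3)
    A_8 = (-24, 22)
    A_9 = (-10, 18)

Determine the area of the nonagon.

Apply the shoelace formula: 2A = Σ (x_i·y_{i+1} − x_{i+1}·y_i), indices taken mod 9.
A_1→A_2: (23)(16) − (22)(24) = -160
A_2→A_3: (22)(3) − (20)(16) = -254
A_3→A_4: (20)(-21) − (17)(3) = -471
A_4→A_5: (17)(-19) − (14)(-21) = -29
A_5→A_6: (14)(-18) − (-12)(-19) = -480
A_6→A_7: (-12)(3) − (-20)(-18) = -396
A_7→A_8: (-20)(22) − (-24)(3) = -368
A_8→A_9: (-24)(18) − (-10)(22) = -212
A_9→A_1: (-10)(24) − (23)(18) = -654
Σ = -3024
Area = |Σ|/2 = 1512.

1512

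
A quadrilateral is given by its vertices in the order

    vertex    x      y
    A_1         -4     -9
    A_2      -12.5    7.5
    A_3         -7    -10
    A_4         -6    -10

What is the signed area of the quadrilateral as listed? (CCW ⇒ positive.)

29.5

Apply the surveyor's formula: 2A = Σ (x_i·y_{i+1} − x_{i+1}·y_i), indices taken mod 4.
A_1→A_2: (-4)(7.5) − (-12.5)(-9) = -142.5
A_2→A_3: (-12.5)(-10) − (-7)(7.5) = 177.5
A_3→A_4: (-7)(-10) − (-6)(-10) = 10
A_4→A_1: (-6)(-9) − (-4)(-10) = 14
Σ = 59
Signed area = Σ/2 = 29.5 (positive ⇒ counter-clockwise traversal).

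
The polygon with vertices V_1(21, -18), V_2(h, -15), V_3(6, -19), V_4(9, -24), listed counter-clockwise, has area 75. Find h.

-6

Write out the shoelace sum; only the two edges meeting at V_2 involve h:
2·Area = [(21·(-15) − h·(-18)) + (h·(-19) − 6·(-15))] + 369
       = -1·h + 144 = 150
⇒ h = -6.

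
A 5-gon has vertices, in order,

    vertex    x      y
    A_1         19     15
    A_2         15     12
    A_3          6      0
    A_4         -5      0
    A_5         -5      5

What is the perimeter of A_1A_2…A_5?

|A_1A_2| = √((-4)² + (-3)²) = √25 = 5
|A_2A_3| = √((-9)² + (-12)²) = √225 = 15
|A_3A_4| = √((-11)² + (0)²) = √121 = 11
|A_4A_5| = √((0)² + (5)²) = √25 = 5
|A_5A_1| = √((24)² + (10)²) = √676 = 26
Perimeter = 5 + 15 + 11 + 5 + 26 = 62.

62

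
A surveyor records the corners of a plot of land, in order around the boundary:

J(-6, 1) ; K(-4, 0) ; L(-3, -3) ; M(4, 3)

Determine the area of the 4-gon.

20.5

Apply the shoelace formula: 2A = Σ (x_i·y_{i+1} − x_{i+1}·y_i), indices taken mod 4.
J→K: (-6)(0) − (-4)(1) = 4
K→L: (-4)(-3) − (-3)(0) = 12
L→M: (-3)(3) − (4)(-3) = 3
M→J: (4)(1) − (-6)(3) = 22
Σ = 41
Area = |Σ|/2 = 20.5.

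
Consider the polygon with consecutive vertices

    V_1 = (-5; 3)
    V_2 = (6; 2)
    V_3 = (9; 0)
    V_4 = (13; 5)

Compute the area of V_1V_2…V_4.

31.5

Cross-terms: -28, -18, 45, 64  ⇒  Σ = 63
Area = |Σ|/2 = 31.5.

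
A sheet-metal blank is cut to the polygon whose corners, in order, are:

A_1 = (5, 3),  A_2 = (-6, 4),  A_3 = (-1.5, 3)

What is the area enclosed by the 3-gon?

3.25

Apply the surveyor's formula: 2A = Σ (x_i·y_{i+1} − x_{i+1}·y_i), indices taken mod 3.
A_1→A_2: (5)(4) − (-6)(3) = 38
A_2→A_3: (-6)(3) − (-1.5)(4) = -12
A_3→A_1: (-1.5)(3) − (5)(3) = -19.5
Σ = 6.5
Area = |Σ|/2 = 3.25.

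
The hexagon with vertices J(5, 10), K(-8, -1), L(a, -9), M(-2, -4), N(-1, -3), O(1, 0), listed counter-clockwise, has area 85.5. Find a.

-9

The doubled signed area Σ (x_i y_{i+1} − x_{i+1} y_i) is linear in a.
With a=0 it equals 144; the coefficient of a is -3 (from the two edges through L).
So -3·a + 144 = 2·85.5 = 171 ⇒ a = -9.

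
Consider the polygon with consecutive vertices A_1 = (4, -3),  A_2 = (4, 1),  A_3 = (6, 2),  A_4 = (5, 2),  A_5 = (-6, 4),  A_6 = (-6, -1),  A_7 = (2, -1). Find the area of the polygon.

Cross-terms: 16, 2, 2, 32, 30, 8, -2  ⇒  Σ = 88
Area = |Σ|/2 = 44.

44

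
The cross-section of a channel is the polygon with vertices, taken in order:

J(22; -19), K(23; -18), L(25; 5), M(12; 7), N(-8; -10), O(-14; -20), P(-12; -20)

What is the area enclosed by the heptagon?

Σ = (41) + (565) + (115) + (-64) + (20) + (40) + (668) = 1385
Area = |Σ|/2 = 692.5.

692.5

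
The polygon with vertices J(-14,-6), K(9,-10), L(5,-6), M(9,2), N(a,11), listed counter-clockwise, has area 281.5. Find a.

-7

Write out the shoelace sum; only the two edges meeting at N involve a:
2·Area = [(9·11 − a·2) + (a·(-6) − (-14)·11)] + 254
       = -8·a + 507 = 563
⇒ a = -7.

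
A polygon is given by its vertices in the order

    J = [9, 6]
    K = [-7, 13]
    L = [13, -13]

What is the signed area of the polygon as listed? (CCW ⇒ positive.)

138

Σ = (159) + (-78) + (195) = 276
Signed area = Σ/2 = 138 (positive ⇒ counter-clockwise traversal).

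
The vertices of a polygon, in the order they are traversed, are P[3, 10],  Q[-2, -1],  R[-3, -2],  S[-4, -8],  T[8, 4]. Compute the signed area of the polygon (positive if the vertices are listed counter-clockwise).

Cross-terms: 17, 1, 16, 48, 68  ⇒  Σ = 150
Signed area = Σ/2 = 75 (positive ⇒ counter-clockwise traversal).

75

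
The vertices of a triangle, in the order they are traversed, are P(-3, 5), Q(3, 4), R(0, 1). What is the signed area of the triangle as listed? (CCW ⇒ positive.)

Apply Gauss's area formula: 2A = Σ (x_i·y_{i+1} − x_{i+1}·y_i), indices taken mod 3.
P→Q: (-3)(4) − (3)(5) = -27
Q→R: (3)(1) − (0)(4) = 3
R→P: (0)(5) − (-3)(1) = 3
Σ = -21
Signed area = Σ/2 = -10.5 (negative ⇒ clockwise traversal).

-10.5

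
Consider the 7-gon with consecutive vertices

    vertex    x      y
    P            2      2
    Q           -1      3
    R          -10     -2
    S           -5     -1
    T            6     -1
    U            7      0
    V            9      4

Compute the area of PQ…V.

48

Apply the surveyor's formula: 2A = Σ (x_i·y_{i+1} − x_{i+1}·y_i), indices taken mod 7.
Cross-terms: 8, 32, 0, 11, 7, 28, 10  ⇒  Σ = 96
Area = |Σ|/2 = 48.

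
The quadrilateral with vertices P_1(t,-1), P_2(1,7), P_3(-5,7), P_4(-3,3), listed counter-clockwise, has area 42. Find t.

The doubled signed area Σ (x_i y_{i+1} − x_{i+1} y_i) is linear in t.
With t=0 it equals 52; the coefficient of t is 4 (from the two edges through P_1).
So 4·t + 52 = 2·42 = 84 ⇒ t = 8.

8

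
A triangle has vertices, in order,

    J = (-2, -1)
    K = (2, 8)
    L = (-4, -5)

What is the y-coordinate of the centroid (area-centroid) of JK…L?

Apply the shoelace formula. First the cross-terms c_i = x_i·y_{i+1} − x_{i+1}·y_i:
  -14, 22, -6  ⇒  2A = 2, A = 1.
Then Σ (y_i + y_{i+1})·c_i = 4, so ȳ = 4 / (6·1) = 2/3.

2/3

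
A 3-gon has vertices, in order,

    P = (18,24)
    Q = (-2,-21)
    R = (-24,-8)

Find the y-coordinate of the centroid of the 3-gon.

Apply the shoelace (surveyor's) formula. First the cross-terms c_i = x_i·y_{i+1} − x_{i+1}·y_i:
  -330, -488, -432  ⇒  2A = -1250, A = -625.
Then Σ (y_i + y_{i+1})·c_i = 6250, so ȳ = 6250 / (6·(-625)) = -5/3.

-5/3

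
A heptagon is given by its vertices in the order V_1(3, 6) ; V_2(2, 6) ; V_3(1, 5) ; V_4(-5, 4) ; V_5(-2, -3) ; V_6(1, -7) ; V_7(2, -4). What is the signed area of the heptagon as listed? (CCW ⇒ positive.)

V_1→V_2: (3)(6) − (2)(6) = 6
V_2→V_3: (2)(5) − (1)(6) = 4
V_3→V_4: (1)(4) − (-5)(5) = 29
V_4→V_5: (-5)(-3) − (-2)(4) = 23
V_5→V_6: (-2)(-7) − (1)(-3) = 17
V_6→V_7: (1)(-4) − (2)(-7) = 10
V_7→V_1: (2)(6) − (3)(-4) = 24
Σ = 113
Signed area = Σ/2 = 56.5 (positive ⇒ counter-clockwise traversal).

56.5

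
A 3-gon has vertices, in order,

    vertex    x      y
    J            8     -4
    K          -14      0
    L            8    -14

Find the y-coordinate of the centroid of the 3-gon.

Apply the surveyor's formula. First the cross-terms c_i = x_i·y_{i+1} − x_{i+1}·y_i:
  -56, 196, 80  ⇒  2A = 220, A = 110.
Then Σ (y_i + y_{i+1})·c_i = -3960, so ȳ = -3960 / (6·110) = -6.

-6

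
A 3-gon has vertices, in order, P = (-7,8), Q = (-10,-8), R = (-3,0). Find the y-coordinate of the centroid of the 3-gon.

Apply the surveyor's formula. First the cross-terms c_i = x_i·y_{i+1} − x_{i+1}·y_i:
  136, -24, -24  ⇒  2A = 88, A = 44.
Then Σ (y_i + y_{i+1})·c_i = 0, so ȳ = 0 / (6·44) = 0.

0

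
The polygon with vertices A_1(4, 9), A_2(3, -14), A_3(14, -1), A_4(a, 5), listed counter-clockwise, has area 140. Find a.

12

Write out the shoelace sum; only the two edges meeting at A_4 involve a:
2·Area = [(14·5 − a·(-1)) + (a·9 − 4·5)] + 110
       = 10·a + 160 = 280
⇒ a = 12.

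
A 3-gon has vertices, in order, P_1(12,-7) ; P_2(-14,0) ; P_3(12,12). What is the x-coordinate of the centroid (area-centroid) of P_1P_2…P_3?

10/3

Apply the surveyor's formula. First the cross-terms c_i = x_i·y_{i+1} − x_{i+1}·y_i:
  -98, -168, -228  ⇒  2A = -494, A = -247.
Then Σ (x_i + x_{i+1})·c_i = -4940, so x̄ = -4940 / (6·(-247)) = 10/3.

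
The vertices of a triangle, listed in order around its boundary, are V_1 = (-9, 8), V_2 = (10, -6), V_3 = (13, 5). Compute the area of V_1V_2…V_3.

125.5

V_1→V_2: (-9)(-6) − (10)(8) = -26
V_2→V_3: (10)(5) − (13)(-6) = 128
V_3→V_1: (13)(8) − (-9)(5) = 149
Σ = 251
Area = |Σ|/2 = 125.5.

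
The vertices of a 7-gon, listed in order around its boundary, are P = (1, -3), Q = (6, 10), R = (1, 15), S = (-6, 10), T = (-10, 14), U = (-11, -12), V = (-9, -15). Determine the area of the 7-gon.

298.5

Cross-terms: 28, 80, 100, 16, 274, 57, 42  ⇒  Σ = 597
Area = |Σ|/2 = 298.5.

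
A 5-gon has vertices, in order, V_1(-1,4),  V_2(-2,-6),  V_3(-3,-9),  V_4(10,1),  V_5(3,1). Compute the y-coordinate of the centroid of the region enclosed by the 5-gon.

-215/121

Apply the surveyor's formula. First the cross-terms c_i = x_i·y_{i+1} − x_{i+1}·y_i:
  14, 0, 87, 7, 13  ⇒  2A = 121, A = 60.5.
Then Σ (y_i + y_{i+1})·c_i = -645, so ȳ = -645 / (6·60.5) = -215/121.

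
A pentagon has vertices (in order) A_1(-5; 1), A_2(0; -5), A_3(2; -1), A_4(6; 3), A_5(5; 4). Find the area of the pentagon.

Apply Gauss's area formula: 2A = Σ (x_i·y_{i+1} − x_{i+1}·y_i), indices taken mod 5.
Σ = (25) + (10) + (12) + (9) + (25) = 81
Area = |Σ|/2 = 40.5.

40.5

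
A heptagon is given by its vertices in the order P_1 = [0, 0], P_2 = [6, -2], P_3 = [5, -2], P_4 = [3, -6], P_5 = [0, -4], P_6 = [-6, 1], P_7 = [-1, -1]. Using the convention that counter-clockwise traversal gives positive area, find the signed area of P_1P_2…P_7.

Apply the surveyor's formula: 2A = Σ (x_i·y_{i+1} − x_{i+1}·y_i), indices taken mod 7.
Cross-terms: 0, -2, -24, -12, -24, 7, 0  ⇒  Σ = -55
Signed area = Σ/2 = -27.5 (negative ⇒ clockwise traversal).

-27.5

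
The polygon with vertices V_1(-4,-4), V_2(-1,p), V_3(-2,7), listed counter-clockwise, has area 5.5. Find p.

7

Write out the shoelace sum; only the two edges meeting at V_2 involve p:
2·Area = [((-4)·p − (-1)·(-4)) + ((-1)·7 − (-2)·p)] + 36
       = -2·p + 25 = 11
⇒ p = 7.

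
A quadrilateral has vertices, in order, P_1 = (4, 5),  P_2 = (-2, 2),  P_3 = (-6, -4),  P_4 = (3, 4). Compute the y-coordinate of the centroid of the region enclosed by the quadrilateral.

77/75

Apply Gauss's area formula. First the cross-terms c_i = x_i·y_{i+1} − x_{i+1}·y_i:
  18, 20, -12, -1  ⇒  2A = 25, A = 12.5.
Then Σ (y_i + y_{i+1})·c_i = 77, so ȳ = 77 / (6·12.5) = 77/75.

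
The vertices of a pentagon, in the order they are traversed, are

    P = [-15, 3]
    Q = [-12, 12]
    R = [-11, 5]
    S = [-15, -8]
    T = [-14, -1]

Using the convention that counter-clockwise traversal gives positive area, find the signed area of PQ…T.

-31.5

Apply the surveyor's formula: 2A = Σ (x_i·y_{i+1} − x_{i+1}·y_i), indices taken mod 5.
Σ = (-144) + (72) + (163) + (-97) + (-57) = -63
Signed area = Σ/2 = -31.5 (negative ⇒ clockwise traversal).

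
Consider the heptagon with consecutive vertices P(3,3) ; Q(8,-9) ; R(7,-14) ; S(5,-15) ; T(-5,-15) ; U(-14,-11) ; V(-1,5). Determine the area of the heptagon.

269.5

P→Q: (3)(-9) − (8)(3) = -51
Q→R: (8)(-14) − (7)(-9) = -49
R→S: (7)(-15) − (5)(-14) = -35
S→T: (5)(-15) − (-5)(-15) = -150
T→U: (-5)(-11) − (-14)(-15) = -155
U→V: (-14)(5) − (-1)(-11) = -81
V→P: (-1)(3) − (3)(5) = -18
Σ = -539
Area = |Σ|/2 = 269.5.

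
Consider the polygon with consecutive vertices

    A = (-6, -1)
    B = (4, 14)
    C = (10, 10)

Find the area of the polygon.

65

Σ = (-80) + (-100) + (50) = -130
Area = |Σ|/2 = 65.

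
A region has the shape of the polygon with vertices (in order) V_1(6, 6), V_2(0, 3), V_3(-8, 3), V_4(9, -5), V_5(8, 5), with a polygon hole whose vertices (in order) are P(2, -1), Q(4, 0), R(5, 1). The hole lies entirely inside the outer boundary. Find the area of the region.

Outer boundary:
Cross-terms: 18, 24, 13, 85, 18  ⇒  Σ = 158
Area = |Σ|/2 = 79.
Hole:
Apply the shoelace formula: 2A = Σ (x_i·y_{i+1} − x_{i+1}·y_i), indices taken mod 3.
P→Q: (2)(0) − (4)(-1) = 4
Q→R: (4)(1) − (5)(0) = 4
R→P: (5)(-1) − (2)(1) = -7
Σ = 1
Area = |Σ|/2 = 0.5.
Net area = 79 − 0.5 = 78.5.

78.5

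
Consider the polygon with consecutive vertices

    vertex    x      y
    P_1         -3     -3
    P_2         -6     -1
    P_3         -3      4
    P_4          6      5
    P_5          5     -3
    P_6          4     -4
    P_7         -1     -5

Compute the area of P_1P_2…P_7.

84

Cross-terms: -15, -27, -39, -43, -8, -24, -12  ⇒  Σ = -168
Area = |Σ|/2 = 84.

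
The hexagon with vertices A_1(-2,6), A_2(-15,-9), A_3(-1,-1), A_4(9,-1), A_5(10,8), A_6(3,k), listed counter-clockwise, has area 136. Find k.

6

The doubled signed area Σ (x_i y_{i+1} − x_{i+1} y_i) is linear in k.
With k=0 it equals 200; the coefficient of k is 12 (from the two edges through A_6).
So 12·k + 200 = 2·136 = 272 ⇒ k = 6.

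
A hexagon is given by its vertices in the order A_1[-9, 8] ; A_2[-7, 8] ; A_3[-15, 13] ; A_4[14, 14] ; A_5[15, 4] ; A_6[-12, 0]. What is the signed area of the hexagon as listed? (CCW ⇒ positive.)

-290.5

Apply the shoelace formula: 2A = Σ (x_i·y_{i+1} − x_{i+1}·y_i), indices taken mod 6.
Σ = (-16) + (29) + (-392) + (-154) + (48) + (-96) = -581
Signed area = Σ/2 = -290.5 (negative ⇒ clockwise traversal).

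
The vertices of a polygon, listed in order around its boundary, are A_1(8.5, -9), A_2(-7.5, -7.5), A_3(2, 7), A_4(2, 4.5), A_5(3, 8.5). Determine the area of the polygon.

134.75

Apply Gauss's area formula: 2A = Σ (x_i·y_{i+1} − x_{i+1}·y_i), indices taken mod 5.
Cross-terms: -131.25, -37.5, -5, 3.5, -99.25  ⇒  Σ = -269.5
Area = |Σ|/2 = 134.75.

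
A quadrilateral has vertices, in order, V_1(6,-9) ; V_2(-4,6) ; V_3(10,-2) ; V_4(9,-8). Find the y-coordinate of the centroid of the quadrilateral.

-139/63

Apply Gauss's area formula. First the cross-terms c_i = x_i·y_{i+1} − x_{i+1}·y_i:
  0, -52, -62, -33  ⇒  2A = -147, A = -73.5.
Then Σ (y_i + y_{i+1})·c_i = 973, so ȳ = 973 / (6·(-73.5)) = -139/63.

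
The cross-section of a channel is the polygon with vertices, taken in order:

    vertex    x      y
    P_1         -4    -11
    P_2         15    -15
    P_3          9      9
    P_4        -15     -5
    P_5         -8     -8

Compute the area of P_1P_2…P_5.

360.5

Apply the surveyor's formula: 2A = Σ (x_i·y_{i+1} − x_{i+1}·y_i), indices taken mod 5.
Σ = (225) + (270) + (90) + (80) + (56) = 721
Area = |Σ|/2 = 360.5.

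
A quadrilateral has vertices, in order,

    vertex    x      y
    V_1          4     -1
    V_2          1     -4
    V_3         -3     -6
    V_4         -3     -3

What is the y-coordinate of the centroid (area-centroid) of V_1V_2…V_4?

-92/27

Apply the surveyor's formula. First the cross-terms c_i = x_i·y_{i+1} − x_{i+1}·y_i:
  -15, -18, -9, 15  ⇒  2A = -27, A = -13.5.
Then Σ (y_i + y_{i+1})·c_i = 276, so ȳ = 276 / (6·(-13.5)) = -92/27.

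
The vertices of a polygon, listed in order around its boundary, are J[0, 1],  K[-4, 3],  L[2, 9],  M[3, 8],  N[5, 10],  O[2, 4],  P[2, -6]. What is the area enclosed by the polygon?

Apply the shoelace (surveyor's) formula: 2A = Σ (x_i·y_{i+1} − x_{i+1}·y_i), indices taken mod 7.
Σ = (4) + (-42) + (-11) + (-10) + (0) + (-20) + (2) = -77
Area = |Σ|/2 = 38.5.

38.5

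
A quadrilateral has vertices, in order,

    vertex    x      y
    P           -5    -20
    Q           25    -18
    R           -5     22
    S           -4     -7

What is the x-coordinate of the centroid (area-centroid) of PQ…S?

16/3

Apply the shoelace formula. First the cross-terms c_i = x_i·y_{i+1} − x_{i+1}·y_i:
  590, 460, 123, 45  ⇒  2A = 1218, A = 609.
Then Σ (x_i + x_{i+1})·c_i = 19488, so x̄ = 19488 / (6·609) = 16/3.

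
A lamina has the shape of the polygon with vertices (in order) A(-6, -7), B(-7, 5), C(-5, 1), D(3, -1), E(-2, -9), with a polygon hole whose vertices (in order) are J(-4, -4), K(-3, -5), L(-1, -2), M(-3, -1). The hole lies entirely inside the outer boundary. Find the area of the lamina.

Outer boundary:
Cross-terms: -79, 18, 2, -29, -40  ⇒  Σ = -128
Area = |Σ|/2 = 64.
Hole:
Apply the shoelace formula: 2A = Σ (x_i·y_{i+1} − x_{i+1}·y_i), indices taken mod 4.
Σ = (8) + (1) + (-5) + (8) = 12
Area = |Σ|/2 = 6.
Net area = 64 − 6 = 58.

58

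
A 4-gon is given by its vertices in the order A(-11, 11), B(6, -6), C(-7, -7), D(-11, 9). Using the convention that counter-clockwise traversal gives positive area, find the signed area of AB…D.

Cross-terms: 0, -84, -140, -22  ⇒  Σ = -246
Signed area = Σ/2 = -123 (negative ⇒ clockwise traversal).

-123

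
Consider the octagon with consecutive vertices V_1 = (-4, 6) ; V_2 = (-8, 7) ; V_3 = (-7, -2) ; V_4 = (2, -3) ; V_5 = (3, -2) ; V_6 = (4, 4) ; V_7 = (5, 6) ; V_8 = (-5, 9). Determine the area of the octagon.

Apply Gauss's area formula: 2A = Σ (x_i·y_{i+1} − x_{i+1}·y_i), indices taken mod 8.
Σ = (20) + (65) + (25) + (5) + (20) + (4) + (75) + (6) = 220
Area = |Σ|/2 = 110.

110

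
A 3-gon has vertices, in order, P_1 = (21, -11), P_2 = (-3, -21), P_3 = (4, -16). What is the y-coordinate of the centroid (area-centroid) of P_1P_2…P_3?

Apply the shoelace (surveyor's) formula. First the cross-terms c_i = x_i·y_{i+1} − x_{i+1}·y_i:
  -474, 132, 292  ⇒  2A = -50, A = -25.
Then Σ (y_i + y_{i+1})·c_i = 2400, so ȳ = 2400 / (6·(-25)) = -16.

-16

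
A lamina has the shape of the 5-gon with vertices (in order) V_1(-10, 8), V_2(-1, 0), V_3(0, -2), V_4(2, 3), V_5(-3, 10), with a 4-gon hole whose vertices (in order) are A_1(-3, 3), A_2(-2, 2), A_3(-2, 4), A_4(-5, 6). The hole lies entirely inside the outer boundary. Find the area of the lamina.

Outer boundary:
Σ = (8) + (2) + (4) + (29) + (76) = 119
Area = |Σ|/2 = 59.5.
Hole:
Apply the shoelace (surveyor's) formula: 2A = Σ (x_i·y_{i+1} − x_{i+1}·y_i), indices taken mod 4.
Σ = (0) + (-4) + (8) + (3) = 7
Area = |Σ|/2 = 3.5.
Net area = 59.5 − 3.5 = 56.

56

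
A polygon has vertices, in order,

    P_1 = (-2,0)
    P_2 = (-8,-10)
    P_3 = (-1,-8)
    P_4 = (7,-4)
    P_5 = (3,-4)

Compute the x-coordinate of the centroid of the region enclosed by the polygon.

-247/165

Apply Gauss's area formula. First the cross-terms c_i = x_i·y_{i+1} − x_{i+1}·y_i:
  20, 54, 60, -16, -8  ⇒  2A = 110, A = 55.
Then Σ (x_i + x_{i+1})·c_i = -494, so x̄ = -494 / (6·55) = -247/165.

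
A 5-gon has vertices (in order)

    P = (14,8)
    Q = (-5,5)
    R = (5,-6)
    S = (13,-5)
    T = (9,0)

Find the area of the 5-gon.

Σ = (110) + (5) + (53) + (45) + (72) = 285
Area = |Σ|/2 = 142.5.

142.5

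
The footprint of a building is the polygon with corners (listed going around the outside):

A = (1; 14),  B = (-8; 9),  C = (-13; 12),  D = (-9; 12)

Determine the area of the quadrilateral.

22

Σ = (121) + (21) + (-48) + (-138) = -44
Area = |Σ|/2 = 22.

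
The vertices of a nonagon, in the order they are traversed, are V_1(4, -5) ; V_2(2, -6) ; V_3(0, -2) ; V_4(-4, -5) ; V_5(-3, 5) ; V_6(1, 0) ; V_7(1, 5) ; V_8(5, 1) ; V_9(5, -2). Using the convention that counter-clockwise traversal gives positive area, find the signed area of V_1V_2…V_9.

-58.5

Cross-terms: -14, -4, -8, -35, -5, 5, -24, -15, -17  ⇒  Σ = -117
Signed area = Σ/2 = -58.5 (negative ⇒ clockwise traversal).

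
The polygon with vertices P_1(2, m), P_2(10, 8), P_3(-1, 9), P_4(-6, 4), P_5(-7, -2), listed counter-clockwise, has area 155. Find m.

Write out the shoelace sum; only the two edges meeting at P_1 involve m:
2·Area = [((-7)·m − 2·(-2)) + (2·8 − 10·m)] + 188
       = -17·m + 208 = 310
⇒ m = -6.

-6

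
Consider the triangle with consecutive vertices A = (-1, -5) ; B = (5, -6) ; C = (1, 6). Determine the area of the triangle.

34

Apply the surveyor's formula: 2A = Σ (x_i·y_{i+1} − x_{i+1}·y_i), indices taken mod 3.
Cross-terms: 31, 36, 1  ⇒  Σ = 68
Area = |Σ|/2 = 34.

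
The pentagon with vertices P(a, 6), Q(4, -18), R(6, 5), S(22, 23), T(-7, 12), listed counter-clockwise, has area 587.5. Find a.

-22

Write out the shoelace sum; only the two edges meeting at P involve a:
2·Area = [((-7)·6 − a·12) + (a·(-18) − 4·6)] + 581
       = -30·a + 515 = 1175
⇒ a = -22.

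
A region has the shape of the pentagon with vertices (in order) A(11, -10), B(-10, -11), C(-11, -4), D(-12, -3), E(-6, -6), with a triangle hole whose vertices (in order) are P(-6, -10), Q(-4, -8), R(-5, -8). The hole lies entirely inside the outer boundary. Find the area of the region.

67.5

Outer boundary:
Apply Gauss's area formula: 2A = Σ (x_i·y_{i+1} − x_{i+1}·y_i), indices taken mod 5.
Σ = (-221) + (-81) + (-15) + (54) + (126) = -137
Area = |Σ|/2 = 68.5.
Hole:
Apply Gauss's area formula: 2A = Σ (x_i·y_{i+1} − x_{i+1}·y_i), indices taken mod 3.
Σ = (8) + (-8) + (2) = 2
Area = |Σ|/2 = 1.
Net area = 68.5 − 1 = 67.5.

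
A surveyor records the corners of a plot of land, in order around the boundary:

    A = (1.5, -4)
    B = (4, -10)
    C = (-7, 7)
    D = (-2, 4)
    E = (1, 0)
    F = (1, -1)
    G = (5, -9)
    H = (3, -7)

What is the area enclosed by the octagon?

36.75

Apply the surveyor's formula: 2A = Σ (x_i·y_{i+1} − x_{i+1}·y_i), indices taken mod 8.
Σ = (1) + (-42) + (-14) + (-4) + (-1) + (-4) + (-8) + (-1.5) = -73.5
Area = |Σ|/2 = 36.75.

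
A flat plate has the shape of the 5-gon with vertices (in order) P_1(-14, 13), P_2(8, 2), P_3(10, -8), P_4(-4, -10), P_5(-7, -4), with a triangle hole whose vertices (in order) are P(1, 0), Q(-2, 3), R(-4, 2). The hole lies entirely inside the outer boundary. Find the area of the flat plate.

Outer boundary:
Apply the shoelace formula: 2A = Σ (x_i·y_{i+1} − x_{i+1}·y_i), indices taken mod 5.
Cross-terms: -132, -84, -132, -54, -147  ⇒  Σ = -549
Area = |Σ|/2 = 274.5.
Hole:
Apply the surveyor's formula: 2A = Σ (x_i·y_{i+1} − x_{i+1}·y_i), indices taken mod 3.
Σ = (3) + (8) + (-2) = 9
Area = |Σ|/2 = 4.5.
Net area = 274.5 − 4.5 = 270.

270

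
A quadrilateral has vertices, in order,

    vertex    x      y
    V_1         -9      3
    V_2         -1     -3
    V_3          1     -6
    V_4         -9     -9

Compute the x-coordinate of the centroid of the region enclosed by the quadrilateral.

-179/33

Apply the surveyor's formula. First the cross-terms c_i = x_i·y_{i+1} − x_{i+1}·y_i:
  30, 9, -63, -108  ⇒  2A = -132, A = -66.
Then Σ (x_i + x_{i+1})·c_i = 2148, so x̄ = 2148 / (6·(-66)) = -179/33.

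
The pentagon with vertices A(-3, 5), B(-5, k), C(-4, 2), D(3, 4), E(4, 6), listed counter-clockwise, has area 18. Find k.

3

Write out the shoelace sum; only the two edges meeting at B involve k:
2·Area = [((-3)·k − (-5)·5) + ((-5)·2 − (-4)·k)] + 18
       = 1·k + 33 = 36
⇒ k = 3.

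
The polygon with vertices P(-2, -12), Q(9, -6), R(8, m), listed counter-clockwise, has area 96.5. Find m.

11

Write out the shoelace sum; only the two edges meeting at R involve m:
2·Area = [(9·m − 8·(-6)) + (8·(-12) − (-2)·m)] + 120
       = 11·m + 72 = 193
⇒ m = 11.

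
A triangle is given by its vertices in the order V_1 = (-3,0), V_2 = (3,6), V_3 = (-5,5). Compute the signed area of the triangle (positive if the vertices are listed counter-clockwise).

21

Apply the shoelace formula: 2A = Σ (x_i·y_{i+1} − x_{i+1}·y_i), indices taken mod 3.
V_1→V_2: (-3)(6) − (3)(0) = -18
V_2→V_3: (3)(5) − (-5)(6) = 45
V_3→V_1: (-5)(0) − (-3)(5) = 15
Σ = 42
Signed area = Σ/2 = 21 (positive ⇒ counter-clockwise traversal).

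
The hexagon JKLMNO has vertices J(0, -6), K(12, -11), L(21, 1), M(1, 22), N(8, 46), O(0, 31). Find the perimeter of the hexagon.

|JK| = √((12)² + (-5)²) = √169 = 13
|KL| = √((9)² + (12)²) = √225 = 15
|LM| = √((-20)² + (21)²) = √841 = 29
|MN| = √((7)² + (24)²) = √625 = 25
|NO| = √((-8)² + (-15)²) = √289 = 17
|OJ| = √((0)² + (-37)²) = √1369 = 37
Perimeter = 13 + 15 + 29 + 25 + 17 + 37 = 136.

136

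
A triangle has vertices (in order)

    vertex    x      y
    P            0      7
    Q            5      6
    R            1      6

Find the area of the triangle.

Apply Gauss's area formula: 2A = Σ (x_i·y_{i+1} − x_{i+1}·y_i), indices taken mod 3.
Cross-terms: -35, 24, 7  ⇒  Σ = -4
Area = |Σ|/2 = 2.

2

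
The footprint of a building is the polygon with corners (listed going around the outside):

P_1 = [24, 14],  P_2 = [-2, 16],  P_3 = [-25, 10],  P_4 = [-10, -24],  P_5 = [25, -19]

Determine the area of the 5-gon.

Apply the shoelace (surveyor's) formula: 2A = Σ (x_i·y_{i+1} − x_{i+1}·y_i), indices taken mod 5.
Cross-terms: 412, 380, 700, 790, 806  ⇒  Σ = 3088
Area = |Σ|/2 = 1544.

1544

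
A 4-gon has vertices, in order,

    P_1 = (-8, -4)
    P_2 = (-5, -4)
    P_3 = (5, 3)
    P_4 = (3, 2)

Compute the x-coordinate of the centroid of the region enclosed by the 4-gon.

Apply the surveyor's formula. First the cross-terms c_i = x_i·y_{i+1} − x_{i+1}·y_i:
  12, 5, 1, 4  ⇒  2A = 22, A = 11.
Then Σ (x_i + x_{i+1})·c_i = -168, so x̄ = -168 / (6·11) = -28/11.

-28/11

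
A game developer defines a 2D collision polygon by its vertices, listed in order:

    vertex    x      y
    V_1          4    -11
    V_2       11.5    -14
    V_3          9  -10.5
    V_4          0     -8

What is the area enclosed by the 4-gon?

17.875

Σ = (70.5) + (5.25) + (-72) + (32) = 35.75
Area = |Σ|/2 = 17.875.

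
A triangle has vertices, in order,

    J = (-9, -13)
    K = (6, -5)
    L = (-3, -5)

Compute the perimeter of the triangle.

36

|JK| = √((15)² + (8)²) = √289 = 17
|KL| = √((-9)² + (0)²) = √81 = 9
|LJ| = √((-6)² + (-8)²) = √100 = 10
Perimeter = 17 + 9 + 10 = 36.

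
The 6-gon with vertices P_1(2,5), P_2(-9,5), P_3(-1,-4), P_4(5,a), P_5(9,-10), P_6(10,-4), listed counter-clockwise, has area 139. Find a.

Write out the shoelace sum; only the two edges meeting at P_4 involve a:
2·Area = [((-1)·a − 5·(-4)) + (5·(-10) − 9·a)] + 218
       = -10·a + 188 = 278
⇒ a = -9.

-9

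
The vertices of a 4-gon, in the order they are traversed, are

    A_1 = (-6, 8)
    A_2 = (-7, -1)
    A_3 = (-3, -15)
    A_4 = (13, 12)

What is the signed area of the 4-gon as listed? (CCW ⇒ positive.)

Apply the shoelace (surveyor's) formula: 2A = Σ (x_i·y_{i+1} − x_{i+1}·y_i), indices taken mod 4.
Σ = (62) + (102) + (159) + (176) = 499
Signed area = Σ/2 = 249.5 (positive ⇒ counter-clockwise traversal).

249.5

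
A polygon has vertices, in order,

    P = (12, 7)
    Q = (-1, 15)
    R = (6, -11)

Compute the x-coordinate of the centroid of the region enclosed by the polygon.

Apply the surveyor's formula. First the cross-terms c_i = x_i·y_{i+1} − x_{i+1}·y_i:
  187, -79, 174  ⇒  2A = 282, A = 141.
Then Σ (x_i + x_{i+1})·c_i = 4794, so x̄ = 4794 / (6·141) = 17/3.

17/3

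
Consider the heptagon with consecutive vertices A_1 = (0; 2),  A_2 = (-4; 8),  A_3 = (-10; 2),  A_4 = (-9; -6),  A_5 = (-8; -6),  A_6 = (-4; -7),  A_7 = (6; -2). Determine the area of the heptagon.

129

Apply the shoelace formula: 2A = Σ (x_i·y_{i+1} − x_{i+1}·y_i), indices taken mod 7.
Σ = (8) + (72) + (78) + (6) + (32) + (50) + (12) = 258
Area = |Σ|/2 = 129.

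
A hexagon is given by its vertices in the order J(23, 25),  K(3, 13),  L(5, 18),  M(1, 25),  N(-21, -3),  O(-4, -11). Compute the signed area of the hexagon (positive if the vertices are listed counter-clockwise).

607

J→K: (23)(13) − (3)(25) = 224
K→L: (3)(18) − (5)(13) = -11
L→M: (5)(25) − (1)(18) = 107
M→N: (1)(-3) − (-21)(25) = 522
N→O: (-21)(-11) − (-4)(-3) = 219
O→J: (-4)(25) − (23)(-11) = 153
Σ = 1214
Signed area = Σ/2 = 607 (positive ⇒ counter-clockwise traversal).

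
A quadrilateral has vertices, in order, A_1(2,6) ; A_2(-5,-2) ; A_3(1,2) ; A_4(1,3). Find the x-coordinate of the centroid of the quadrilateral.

-44/57

Apply the surveyor's formula. First the cross-terms c_i = x_i·y_{i+1} − x_{i+1}·y_i:
  26, -8, 1, 0  ⇒  2A = 19, A = 9.5.
Then Σ (x_i + x_{i+1})·c_i = -44, so x̄ = -44 / (6·9.5) = -44/57.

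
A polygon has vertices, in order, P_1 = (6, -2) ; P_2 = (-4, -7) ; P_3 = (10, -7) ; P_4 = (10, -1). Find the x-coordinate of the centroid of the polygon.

Apply Gauss's area formula. First the cross-terms c_i = x_i·y_{i+1} − x_{i+1}·y_i:
  -50, 98, 60, -14  ⇒  2A = 94, A = 47.
Then Σ (x_i + x_{i+1})·c_i = 1464, so x̄ = 1464 / (6·47) = 244/47.

244/47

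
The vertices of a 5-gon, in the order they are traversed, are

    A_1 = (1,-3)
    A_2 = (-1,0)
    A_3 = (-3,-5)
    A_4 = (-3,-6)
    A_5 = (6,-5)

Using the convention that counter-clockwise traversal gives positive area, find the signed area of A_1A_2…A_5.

21.5

A_1→A_2: (1)(0) − (-1)(-3) = -3
A_2→A_3: (-1)(-5) − (-3)(0) = 5
A_3→A_4: (-3)(-6) − (-3)(-5) = 3
A_4→A_5: (-3)(-5) − (6)(-6) = 51
A_5→A_1: (6)(-3) − (1)(-5) = -13
Σ = 43
Signed area = Σ/2 = 21.5 (positive ⇒ counter-clockwise traversal).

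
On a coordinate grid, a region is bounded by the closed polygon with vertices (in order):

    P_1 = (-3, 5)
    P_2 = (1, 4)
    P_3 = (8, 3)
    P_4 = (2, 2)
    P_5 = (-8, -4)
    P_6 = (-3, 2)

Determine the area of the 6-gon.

Apply the shoelace formula: 2A = Σ (x_i·y_{i+1} − x_{i+1}·y_i), indices taken mod 6.
P_1→P_2: (-3)(4) − (1)(5) = -17
P_2→P_3: (1)(3) − (8)(4) = -29
P_3→P_4: (8)(2) − (2)(3) = 10
P_4→P_5: (2)(-4) − (-8)(2) = 8
P_5→P_6: (-8)(2) − (-3)(-4) = -28
P_6→P_1: (-3)(5) − (-3)(2) = -9
Σ = -65
Area = |Σ|/2 = 32.5.

32.5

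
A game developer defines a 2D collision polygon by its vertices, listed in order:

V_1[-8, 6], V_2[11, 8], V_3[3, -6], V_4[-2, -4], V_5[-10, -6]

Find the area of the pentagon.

Apply the shoelace (surveyor's) formula: 2A = Σ (x_i·y_{i+1} − x_{i+1}·y_i), indices taken mod 5.
V_1→V_2: (-8)(8) − (11)(6) = -130
V_2→V_3: (11)(-6) − (3)(8) = -90
V_3→V_4: (3)(-4) − (-2)(-6) = -24
V_4→V_5: (-2)(-6) − (-10)(-4) = -28
V_5→V_1: (-10)(6) − (-8)(-6) = -108
Σ = -380
Area = |Σ|/2 = 190.

190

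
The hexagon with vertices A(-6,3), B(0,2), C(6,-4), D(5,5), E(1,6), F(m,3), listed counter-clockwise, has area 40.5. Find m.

-3

Write out the shoelace sum; only the two edges meeting at F involve m:
2·Area = [(1·3 − m·6) + (m·3 − (-6)·3)] + 51
       = -3·m + 72 = 81
⇒ m = -3.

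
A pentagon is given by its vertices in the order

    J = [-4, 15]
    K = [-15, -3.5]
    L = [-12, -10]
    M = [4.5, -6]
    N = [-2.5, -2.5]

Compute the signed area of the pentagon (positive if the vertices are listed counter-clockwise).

195.125

Apply Gauss's area formula: 2A = Σ (x_i·y_{i+1} − x_{i+1}·y_i), indices taken mod 5.
Σ = (239) + (108) + (117) + (-26.25) + (-47.5) = 390.25
Signed area = Σ/2 = 195.125 (positive ⇒ counter-clockwise traversal).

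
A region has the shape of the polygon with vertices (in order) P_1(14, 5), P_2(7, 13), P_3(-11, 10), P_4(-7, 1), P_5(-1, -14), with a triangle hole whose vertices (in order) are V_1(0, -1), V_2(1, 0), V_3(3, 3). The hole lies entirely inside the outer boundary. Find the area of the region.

Outer boundary:
P_1→P_2: (14)(13) − (7)(5) = 147
P_2→P_3: (7)(10) − (-11)(13) = 213
P_3→P_4: (-11)(1) − (-7)(10) = 59
P_4→P_5: (-7)(-14) − (-1)(1) = 99
P_5→P_1: (-1)(5) − (14)(-14) = 191
Σ = 709
Area = |Σ|/2 = 354.5.
Hole:
V_1→V_2: (0)(0) − (1)(-1) = 1
V_2→V_3: (1)(3) − (3)(0) = 3
V_3→V_1: (3)(-1) − (0)(3) = -3
Σ = 1
Area = |Σ|/2 = 0.5.
Net area = 354.5 − 0.5 = 354.

354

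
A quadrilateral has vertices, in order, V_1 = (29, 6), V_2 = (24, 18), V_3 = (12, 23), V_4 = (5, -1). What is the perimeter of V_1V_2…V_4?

76

|V_1V_2| = √((-5)² + (12)²) = √169 = 13
|V_2V_3| = √((-12)² + (5)²) = √169 = 13
|V_3V_4| = √((-7)² + (-24)²) = √625 = 25
|V_4V_1| = √((24)² + (7)²) = √625 = 25
Perimeter = 13 + 13 + 25 + 25 = 76.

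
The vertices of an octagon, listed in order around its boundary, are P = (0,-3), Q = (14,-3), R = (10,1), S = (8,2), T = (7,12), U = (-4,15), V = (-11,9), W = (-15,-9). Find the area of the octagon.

Apply the shoelace (surveyor's) formula: 2A = Σ (x_i·y_{i+1} − x_{i+1}·y_i), indices taken mod 8.
P→Q: (0)(-3) − (14)(-3) = 42
Q→R: (14)(1) − (10)(-3) = 44
R→S: (10)(2) − (8)(1) = 12
S→T: (8)(12) − (7)(2) = 82
T→U: (7)(15) − (-4)(12) = 153
U→V: (-4)(9) − (-11)(15) = 129
V→W: (-11)(-9) − (-15)(9) = 234
W→P: (-15)(-3) − (0)(-9) = 45
Σ = 741
Area = |Σ|/2 = 370.5.

370.5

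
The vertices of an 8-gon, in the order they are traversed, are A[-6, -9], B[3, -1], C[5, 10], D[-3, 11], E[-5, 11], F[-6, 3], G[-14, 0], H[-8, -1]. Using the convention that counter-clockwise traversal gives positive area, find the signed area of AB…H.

174

Apply the shoelace (surveyor's) formula: 2A = Σ (x_i·y_{i+1} − x_{i+1}·y_i), indices taken mod 8.
Cross-terms: 33, 35, 85, 22, 51, 42, 14, 66  ⇒  Σ = 348
Signed area = Σ/2 = 174 (positive ⇒ counter-clockwise traversal).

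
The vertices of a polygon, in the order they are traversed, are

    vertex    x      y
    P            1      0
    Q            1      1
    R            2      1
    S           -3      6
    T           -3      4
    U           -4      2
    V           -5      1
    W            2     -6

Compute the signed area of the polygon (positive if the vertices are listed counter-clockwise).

35.5

Apply the surveyor's formula: 2A = Σ (x_i·y_{i+1} − x_{i+1}·y_i), indices taken mod 8.
Σ = (1) + (-1) + (15) + (6) + (10) + (6) + (28) + (6) = 71
Signed area = Σ/2 = 35.5 (positive ⇒ counter-clockwise traversal).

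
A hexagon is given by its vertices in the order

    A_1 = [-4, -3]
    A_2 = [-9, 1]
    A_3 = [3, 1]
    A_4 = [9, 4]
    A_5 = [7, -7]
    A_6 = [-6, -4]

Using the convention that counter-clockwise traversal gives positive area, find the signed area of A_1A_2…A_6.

-99.5

Apply Gauss's area formula: 2A = Σ (x_i·y_{i+1} − x_{i+1}·y_i), indices taken mod 6.
A_1→A_2: (-4)(1) − (-9)(-3) = -31
A_2→A_3: (-9)(1) − (3)(1) = -12
A_3→A_4: (3)(4) − (9)(1) = 3
A_4→A_5: (9)(-7) − (7)(4) = -91
A_5→A_6: (7)(-4) − (-6)(-7) = -70
A_6→A_1: (-6)(-3) − (-4)(-4) = 2
Σ = -199
Signed area = Σ/2 = -99.5 (negative ⇒ clockwise traversal).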